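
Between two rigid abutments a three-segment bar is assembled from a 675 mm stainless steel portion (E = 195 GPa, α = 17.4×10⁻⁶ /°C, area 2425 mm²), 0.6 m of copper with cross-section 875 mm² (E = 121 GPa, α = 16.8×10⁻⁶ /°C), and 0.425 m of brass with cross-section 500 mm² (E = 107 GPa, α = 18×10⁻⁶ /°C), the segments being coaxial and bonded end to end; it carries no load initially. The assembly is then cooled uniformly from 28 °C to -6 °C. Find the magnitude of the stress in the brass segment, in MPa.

σ ≈ 133 MPa (tensile)

With the walls removed the bar would change length by δ_free = Σ αᵢΔT Lᵢ = 17.4×10⁻⁶×34×675 + 16.8×10⁻⁶×34×600 + 18×10⁻⁶×34×425 = 1.002 mm.
The rigid supports impose zero overall length change; the single axial force P common to all segments must satisfy P Σ Lᵢ/(AᵢEᵢ) = δ_free.
Σ Lᵢ/(AᵢEᵢ) = 675/(2425×195×10³) + 600/(875×121×10³) + 425/(500×107×10³) = 1.504×10⁻⁵ mm/N.
P = 1.002 / 1.504×10⁻⁵ = 66640 N = 66.64 kN, tensile.
σ_{brass} = P / A = 66640 / 500 = 133.3 MPa.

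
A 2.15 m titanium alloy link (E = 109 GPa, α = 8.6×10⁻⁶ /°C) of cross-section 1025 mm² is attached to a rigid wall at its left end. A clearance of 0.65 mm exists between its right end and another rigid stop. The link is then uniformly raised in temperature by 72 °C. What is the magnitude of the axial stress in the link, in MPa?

σ ≈ 34.5 MPa (compressive)

If the wall were absent the link would grow by αΔT L = 8.6×10⁻⁶ × 72 × 2150 = 1.331 mm.
This exceeds the 0.65 mm gap, so the wall pushes back. The portion of expansion that must be recovered elastically is δ_free − gap = 1.331 − 0.65 = 0.6813 mm.
So σ = E(δ_free − g)/L = 109×10³ × 0.6813/2150 = 34.54 MPa.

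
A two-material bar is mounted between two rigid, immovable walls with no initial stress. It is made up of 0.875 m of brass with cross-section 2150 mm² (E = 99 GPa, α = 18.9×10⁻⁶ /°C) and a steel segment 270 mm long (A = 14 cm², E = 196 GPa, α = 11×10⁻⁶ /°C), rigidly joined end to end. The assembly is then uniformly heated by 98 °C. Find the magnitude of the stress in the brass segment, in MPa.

Free thermal expansion of the whole bar: Σ αᵢΔT Lᵢ = 18.9×10⁻⁶×98×875 + 11×10⁻⁶×98×270 = 1.912 mm.
Since the ends are fixed, an axial force P builds up, equal in every segment, with P · Σ Lᵢ/(AᵢEᵢ) = δ_free.
The series flexibility is Σ Lᵢ/(AᵢEᵢ) = 875/(2150×99×10³) + 270/(1400×196×10³) = 5.095×10⁻⁶ mm/N.
So P = 1.912 / 5.095×10⁻⁶ = 375.2 kN, compressive.
σ_{brass} = P / A = 375200 / 2150 = 174.5 MPa.

σ ≈ 175 MPa (compressive)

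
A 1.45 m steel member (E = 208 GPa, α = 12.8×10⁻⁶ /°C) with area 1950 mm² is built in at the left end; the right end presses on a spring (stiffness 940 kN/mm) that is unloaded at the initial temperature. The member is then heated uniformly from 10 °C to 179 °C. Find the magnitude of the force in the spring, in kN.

P ≈ 676 kN

The unrestrained thermal change is αΔT L = 12.8×10⁻⁶ × 169 × 1450 = 3.137 mm.
Let P be the compressive force at the spring. The member shortens elastically by PL/(AE) and the spring compresses by P/k; together these equal δ_free.
P [ L/(AE) + 1/k ] = δ_free → P [ 1450/(1950×208×10³) + 1/(940×10³) ] = 3.137.
P = 3.137 / 4.639×10⁻⁶ = 676200 N.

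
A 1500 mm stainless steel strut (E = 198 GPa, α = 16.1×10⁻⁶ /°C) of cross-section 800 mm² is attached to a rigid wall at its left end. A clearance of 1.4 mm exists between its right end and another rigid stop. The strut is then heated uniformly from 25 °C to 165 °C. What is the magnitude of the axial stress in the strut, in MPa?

σ ≈ 261 MPa (compressive)

Unrestrained expansion: δ_free = αΔT L = 16.1×10⁻⁶ × 140 × 1500 = 3.381 mm.
After closing the 1.4 mm clearance, 3.381 − 1.4 = 1.981 mm of expansion remains to be suppressed by the wall.
Compatibility: PL/(AE) = 1.981 mm, so σ = P/A = E × (1.981/1500) = 261.5 MPa.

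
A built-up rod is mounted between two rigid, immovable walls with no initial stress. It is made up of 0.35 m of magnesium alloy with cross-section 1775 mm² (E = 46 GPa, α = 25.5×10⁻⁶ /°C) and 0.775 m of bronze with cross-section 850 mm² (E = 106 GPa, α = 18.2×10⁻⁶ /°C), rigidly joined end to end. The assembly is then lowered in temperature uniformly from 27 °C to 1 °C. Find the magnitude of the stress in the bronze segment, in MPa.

With the walls removed the bar would change length by δ_free = Σ αᵢΔT Lᵢ = 25.5×10⁻⁶×26×350 + 18.2×10⁻⁶×26×775 = 0.5988 mm.
Since the ends are fixed, an axial force P builds up, equal in every segment, with P · Σ Lᵢ/(AᵢEᵢ) = δ_free.
Σ Lᵢ/(AᵢEᵢ) = 350/(1775×46×10³) + 775/(850×106×10³) = 1.289×10⁻⁵ mm/N.
Hence P = δ_free / Σ(L/AE) = 0.5988/1.289×10⁻⁵ = 46.46 kN (tensile).
σ_{bronze} = P / A = 46460 / 850 = 54.66 MPa.

σ ≈ 54.7 MPa (tensile)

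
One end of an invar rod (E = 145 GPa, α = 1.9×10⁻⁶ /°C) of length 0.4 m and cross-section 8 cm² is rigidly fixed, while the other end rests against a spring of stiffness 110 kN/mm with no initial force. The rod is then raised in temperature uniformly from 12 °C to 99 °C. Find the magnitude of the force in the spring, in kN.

P ≈ 5.27 kN

The unrestrained thermal change is αΔT L = 1.9×10⁻⁶ × 87 × 400 = 0.06612 mm.
With a force P in the spring, the elastic change of the rod is PL/(AE) and that of the spring is P/k; compatibility requires their sum to equal δ_free.
P [ L/(AE) + 1/k ] = δ_free → P [ 400/(800×145×10³) + 1/(110×10³) ] = 0.06612.
P = 0.06612 / 1.254×10⁻⁵ = 5273 N.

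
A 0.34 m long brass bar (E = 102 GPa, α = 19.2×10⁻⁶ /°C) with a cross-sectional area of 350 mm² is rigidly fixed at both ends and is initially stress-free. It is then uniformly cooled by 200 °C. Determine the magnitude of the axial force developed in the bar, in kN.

The ends cannot move, so σ = EαΔT = 102×10³ × 19.2×10⁻⁶ × 200 = 391.7 MPa.
Then P = σA = 391.7 × 350 mm² = 137.1 kN, tensile.

P ≈ 137 kN (tensile)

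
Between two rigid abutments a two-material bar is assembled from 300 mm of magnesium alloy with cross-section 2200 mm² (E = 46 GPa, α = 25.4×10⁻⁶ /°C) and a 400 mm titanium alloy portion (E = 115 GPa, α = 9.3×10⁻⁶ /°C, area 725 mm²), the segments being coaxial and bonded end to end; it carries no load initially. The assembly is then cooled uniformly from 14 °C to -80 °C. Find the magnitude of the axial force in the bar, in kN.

Free thermal contraction of the whole bar: Σ αᵢΔT Lᵢ = 25.4×10⁻⁶×94×300 + 9.3×10⁻⁶×94×400 = 1.066 mm.
The walls prevent any net length change, so an axial force P (same in every segment) develops. Compatibility: P · Σ Lᵢ/(AᵢEᵢ) = δ_free.
The series flexibility is Σ Lᵢ/(AᵢEᵢ) = 300/(2200×46×10³) + 400/(725×115×10³) = 7.762×10⁻⁶ mm/N.
Hence P = δ_free / Σ(L/AE) = 1.066/7.762×10⁻⁶ = 137.3 kN (tensile).

P ≈ 137 kN (tensile)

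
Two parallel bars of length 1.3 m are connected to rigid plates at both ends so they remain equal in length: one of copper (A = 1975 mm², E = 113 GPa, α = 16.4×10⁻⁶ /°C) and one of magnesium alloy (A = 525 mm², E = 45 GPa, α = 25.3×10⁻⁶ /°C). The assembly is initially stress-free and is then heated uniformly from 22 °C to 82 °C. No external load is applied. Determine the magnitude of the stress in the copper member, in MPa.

σ ≈ 5.78 MPa (tensile)

Equilibrium of a rigid end plate with no external load gives equal and opposite internal forces ±P in the two members. Since α_{magnesium alloy} > α_{copper}, heating drives the magnesium alloy into compression and the copper into tension.
Equating the net (thermal + elastic) strains gives |α₁ − α₂|·ΔT = P·[1/(A₁E₁) + 1/(A₂E₂)].
|α₁ − α₂|·ΔT = 8.9×10⁻⁶ × 60 = 0.000534.
1/(A₁E₁) + 1/(A₂E₂) = 1/(1975×113×10³) + 1/(525×45×10³) = 4.681×10⁻⁸ N⁻¹.
So P = 0.000534 / 4.681×10⁻⁸ = 11.41 kN.
σ_{copper} = P/A₁ = 11410/1975 = 5.776 MPa, tensile.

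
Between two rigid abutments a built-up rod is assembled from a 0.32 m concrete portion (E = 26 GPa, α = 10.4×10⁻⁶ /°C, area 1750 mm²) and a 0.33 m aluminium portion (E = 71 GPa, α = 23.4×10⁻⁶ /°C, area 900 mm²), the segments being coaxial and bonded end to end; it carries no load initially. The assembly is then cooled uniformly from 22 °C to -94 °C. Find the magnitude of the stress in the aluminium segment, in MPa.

σ ≈ 117 MPa (tensile)

Free thermal contraction of the whole bar: Σ αᵢΔT Lᵢ = 10.4×10⁻⁶×116×320 + 23.4×10⁻⁶×116×330 = 1.282 mm.
The rigid supports impose zero overall length change; the single axial force P common to all segments must satisfy P Σ Lᵢ/(AᵢEᵢ) = δ_free.
Σ Lᵢ/(AᵢEᵢ) = 320/(1750×26×10³) + 330/(900×71×10³) = 1.22×10⁻⁵ mm/N.
Hence P = δ_free / Σ(L/AE) = 1.282/1.22×10⁻⁵ = 105.1 kN (tensile).
σ_{aluminium} = P / A = 105100 / 900 = 116.8 MPa.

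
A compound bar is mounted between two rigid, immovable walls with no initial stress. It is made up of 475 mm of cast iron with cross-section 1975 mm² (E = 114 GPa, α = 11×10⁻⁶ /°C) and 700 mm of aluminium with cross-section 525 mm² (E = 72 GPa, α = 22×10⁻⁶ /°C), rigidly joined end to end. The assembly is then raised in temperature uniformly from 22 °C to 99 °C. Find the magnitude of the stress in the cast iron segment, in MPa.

Free thermal expansion of the whole bar: Σ αᵢΔT Lᵢ = 11×10⁻⁶×77×475 + 22×10⁻⁶×77×700 = 1.588 mm.
Since the ends are fixed, an axial force P builds up, equal in every segment, with P · Σ Lᵢ/(AᵢEᵢ) = δ_free.
The series flexibility is Σ Lᵢ/(AᵢEᵢ) = 475/(1975×114×10³) + 700/(525×72×10³) = 2.063×10⁻⁵ mm/N.
Hence P = δ_free / Σ(L/AE) = 1.588/2.063×10⁻⁵ = 76.99 kN (compressive).
σ_{cast iron} = P / A = 76990 / 1975 = 38.98 MPa.

σ ≈ 39 MPa (compressive)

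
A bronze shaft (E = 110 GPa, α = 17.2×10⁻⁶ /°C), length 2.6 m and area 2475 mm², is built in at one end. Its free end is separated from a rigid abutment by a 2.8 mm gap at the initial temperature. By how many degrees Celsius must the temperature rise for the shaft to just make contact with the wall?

Contact occurs when the free expansion equals the gap: αΔT L = 2.8 mm.
ΔT = 2.8 / (17.2×10⁻⁶ × 2600) = 62.61 °C.

ΔT ≈ 62.6 °C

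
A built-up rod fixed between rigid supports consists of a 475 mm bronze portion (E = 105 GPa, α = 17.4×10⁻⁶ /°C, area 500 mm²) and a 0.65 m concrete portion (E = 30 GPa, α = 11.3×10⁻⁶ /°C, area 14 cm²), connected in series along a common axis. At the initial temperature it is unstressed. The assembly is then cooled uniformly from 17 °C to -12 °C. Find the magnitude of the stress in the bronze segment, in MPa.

If the supports were absent, the total length change would be Σ αᵢΔT Lᵢ = 17.4×10⁻⁶×29×475 + 11.3×10⁻⁶×29×650 = 0.4527 mm.
Since the ends are fixed, an axial force P builds up, equal in every segment, with P · Σ Lᵢ/(AᵢEᵢ) = δ_free.
The series flexibility is Σ Lᵢ/(AᵢEᵢ) = 475/(500×105×10³) + 650/(1400×30×10³) = 2.452×10⁻⁵ mm/N.
Hence P = δ_free / Σ(L/AE) = 0.4527/2.452×10⁻⁵ = 18.46 kN (tensile).
σ_{bronze} = P / A = 18460 / 500 = 36.92 MPa.

σ ≈ 36.9 MPa (tensile)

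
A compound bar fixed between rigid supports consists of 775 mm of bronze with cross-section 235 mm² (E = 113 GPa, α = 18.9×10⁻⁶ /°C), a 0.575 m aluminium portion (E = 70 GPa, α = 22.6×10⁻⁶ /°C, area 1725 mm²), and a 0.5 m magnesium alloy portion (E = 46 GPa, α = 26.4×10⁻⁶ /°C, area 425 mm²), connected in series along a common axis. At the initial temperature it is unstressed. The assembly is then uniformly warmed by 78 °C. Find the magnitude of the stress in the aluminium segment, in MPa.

With the walls removed the bar would change length by δ_free = Σ αᵢΔT Lᵢ = 18.9×10⁻⁶×78×775 + 22.6×10⁻⁶×78×575 + 26.4×10⁻⁶×78×500 = 3.186 mm.
The rigid supports impose zero overall length change; the single axial force P common to all segments must satisfy P Σ Lᵢ/(AᵢEᵢ) = δ_free.
The series flexibility is Σ Lᵢ/(AᵢEᵢ) = 775/(235×113×10³) + 575/(1725×70×10³) + 500/(425×46×10³) = 5.952×10⁻⁵ mm/N.
Hence P = δ_free / Σ(L/AE) = 3.186/5.952×10⁻⁵ = 53.52 kN (compressive).
σ_{aluminium} = P / A = 53520 / 1725 = 31.03 MPa.

σ ≈ 31 MPa (compressive)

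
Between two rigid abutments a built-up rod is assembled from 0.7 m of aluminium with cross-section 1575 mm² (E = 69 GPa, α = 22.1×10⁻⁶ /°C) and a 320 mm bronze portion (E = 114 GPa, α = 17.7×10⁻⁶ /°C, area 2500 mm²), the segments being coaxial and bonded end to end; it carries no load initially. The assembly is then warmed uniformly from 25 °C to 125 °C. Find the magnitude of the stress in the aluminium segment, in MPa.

Free thermal expansion of the whole bar: Σ αᵢΔT Lᵢ = 22.1×10⁻⁶×100×700 + 17.7×10⁻⁶×100×320 = 2.113 mm.
The rigid supports impose zero overall length change; the single axial force P common to all segments must satisfy P Σ Lᵢ/(AᵢEᵢ) = δ_free.
The series flexibility is Σ Lᵢ/(AᵢEᵢ) = 700/(1575×69×10³) + 320/(2500×114×10³) = 7.564×10⁻⁶ mm/N.
So P = 2.113 / 7.564×10⁻⁶ = 279.4 kN, compressive.
σ_{aluminium} = P / A = 279400 / 1575 = 177.4 MPa.

σ ≈ 177 MPa (compressive)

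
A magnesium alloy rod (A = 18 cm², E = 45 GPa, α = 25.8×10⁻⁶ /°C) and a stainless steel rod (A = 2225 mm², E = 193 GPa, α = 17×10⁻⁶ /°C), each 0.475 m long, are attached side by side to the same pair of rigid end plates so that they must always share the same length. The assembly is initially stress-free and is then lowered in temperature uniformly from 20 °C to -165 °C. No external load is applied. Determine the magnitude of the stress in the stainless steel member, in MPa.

σ ≈ 49.9 MPa (compressive)

Equilibrium of a rigid end plate with no external load gives equal and opposite internal forces ±P in the two members. Since α_{magnesium alloy} > α_{stainless steel}, cooling drives the magnesium alloy into tension and the stainless steel into compression.
Compatibility of the two members (thermal + elastic change equal): (α₁ − α₂)ΔT = P·[1/(A₁E₁) + 1/(A₂E₂)].
|α₁ − α₂|·ΔT = 8.8×10⁻⁶ × 185 = 0.001628.
1/(A₁E₁) + 1/(A₂E₂) = 1/(1800×45×10³) + 1/(2225×193×10³) = 1.467×10⁻⁸ N⁻¹.
So P = 0.001628 / 1.467×10⁻⁸ = 110.9 kN.
σ_{stainless steel} = P/A₂ = 110900/2225 = 49.86 MPa, compressive.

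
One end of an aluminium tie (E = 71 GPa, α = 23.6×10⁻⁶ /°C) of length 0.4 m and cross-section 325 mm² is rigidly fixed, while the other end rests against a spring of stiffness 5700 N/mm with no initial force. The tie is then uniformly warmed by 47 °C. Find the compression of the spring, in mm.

δ ≈ 0.404 mm

If the spring were absent the tie would lengthen by αΔT L = 23.6×10⁻⁶ × 47 × 400 = 0.4437 mm.
With a force P in the spring, the elastic change of the tie is PL/(AE) and that of the spring is P/k; compatibility requires their sum to equal δ_free.
P [ L/(AE) + 1/k ] = δ_free → P [ 400/(325×71×10³) + 1/(5700) ] = 0.4437.
P = 0.4437 / 0.0001928 = 2302 N.
Spring compression = P/k = 2302/(5700) = 0.4038 mm.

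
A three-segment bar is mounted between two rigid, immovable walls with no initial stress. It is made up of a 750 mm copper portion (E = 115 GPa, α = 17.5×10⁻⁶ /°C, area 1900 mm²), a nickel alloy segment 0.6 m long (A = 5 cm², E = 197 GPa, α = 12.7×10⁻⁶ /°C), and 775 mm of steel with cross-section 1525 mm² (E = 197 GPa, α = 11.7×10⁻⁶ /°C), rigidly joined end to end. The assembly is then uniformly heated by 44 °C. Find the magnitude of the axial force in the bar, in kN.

P ≈ 108 kN (compressive)

With the walls removed the bar would change length by δ_free = Σ αᵢΔT Lᵢ = 17.5×10⁻⁶×44×750 + 12.7×10⁻⁶×44×600 + 11.7×10⁻⁶×44×775 = 1.312 mm.
The walls prevent any net length change, so an axial force P (same in every segment) develops. Compatibility: P · Σ Lᵢ/(AᵢEᵢ) = δ_free.
The series flexibility is Σ Lᵢ/(AᵢEᵢ) = 750/(1900×115×10³) + 600/(500×197×10³) + 775/(1525×197×10³) = 1.21×10⁻⁵ mm/N.
So P = 1.312 / 1.21×10⁻⁵ = 108.4 kN, compressive.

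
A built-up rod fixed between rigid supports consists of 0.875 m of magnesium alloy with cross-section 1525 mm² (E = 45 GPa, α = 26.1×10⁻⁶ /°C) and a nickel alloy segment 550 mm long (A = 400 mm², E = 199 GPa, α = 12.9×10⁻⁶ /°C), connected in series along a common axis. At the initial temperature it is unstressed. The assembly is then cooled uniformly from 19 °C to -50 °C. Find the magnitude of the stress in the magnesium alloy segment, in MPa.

σ ≈ 68.9 MPa (tensile)

If the supports were absent, the total length change would be Σ αᵢΔT Lᵢ = 26.1×10⁻⁶×69×875 + 12.9×10⁻⁶×69×550 = 2.065 mm.
The walls prevent any net length change, so an axial force P (same in every segment) develops. Compatibility: P · Σ Lᵢ/(AᵢEᵢ) = δ_free.
The series flexibility is Σ Lᵢ/(AᵢEᵢ) = 875/(1525×45×10³) + 550/(400×199×10³) = 1.966×10⁻⁵ mm/N.
So P = 2.065 / 1.966×10⁻⁵ = 105.1 kN, tensile.
σ_{magnesium alloy} = P / A = 105100 / 1525 = 68.89 MPa.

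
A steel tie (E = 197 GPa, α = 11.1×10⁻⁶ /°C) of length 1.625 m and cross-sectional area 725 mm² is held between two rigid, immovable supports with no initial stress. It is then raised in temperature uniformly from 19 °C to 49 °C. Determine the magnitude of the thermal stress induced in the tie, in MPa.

σ ≈ 65.6 MPa (compressive)

With length fixed, the mechanical strain must cancel the thermal strain αΔT = 11.1×10⁻⁶ × 30 = 333×10⁻⁶.
Hence σ = E·αΔT = 197×10³ × 333×10⁻⁶ = 65.6 MPa, compressive.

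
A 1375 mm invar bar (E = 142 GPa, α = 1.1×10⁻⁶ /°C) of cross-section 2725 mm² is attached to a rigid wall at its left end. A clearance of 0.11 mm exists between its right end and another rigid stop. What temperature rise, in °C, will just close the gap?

Contact occurs when the free expansion equals the gap: αΔT L = 0.11 mm.
So ΔT = g/(αL) = 0.11/(1.1×10⁻⁶ × 1375) = 72.73 °C.

ΔT ≈ 72.7 °C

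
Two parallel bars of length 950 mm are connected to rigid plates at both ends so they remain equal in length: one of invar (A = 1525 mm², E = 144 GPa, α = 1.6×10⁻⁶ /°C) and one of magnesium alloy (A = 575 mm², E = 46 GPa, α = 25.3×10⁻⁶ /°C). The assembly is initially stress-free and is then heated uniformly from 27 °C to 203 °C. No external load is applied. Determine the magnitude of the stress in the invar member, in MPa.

Both members must finish at the same length. With the larger α, the magnesium alloy tends to over-expand; the plates restrain it, putting the magnesium alloy in compression and the invar in tension. With no external load the two internal forces are equal and opposite, magnitude P.
Compatibility of the two members (thermal + elastic change equal): (α₁ − α₂)ΔT = P·[1/(A₁E₁) + 1/(A₂E₂)].
|α₁ − α₂|·ΔT = 23.7×10⁻⁶ × 176 = 0.004171.
1/(A₁E₁) + 1/(A₂E₂) = 1/(1525×144×10³) + 1/(575×46×10³) = 4.236×10⁻⁸ N⁻¹.
So P = 0.004171 / 4.236×10⁻⁸ = 98.47 kN.
σ_{invar} = P/A₁ = 98470/1525 = 64.57 MPa, tensile.

σ ≈ 64.6 MPa (tensile)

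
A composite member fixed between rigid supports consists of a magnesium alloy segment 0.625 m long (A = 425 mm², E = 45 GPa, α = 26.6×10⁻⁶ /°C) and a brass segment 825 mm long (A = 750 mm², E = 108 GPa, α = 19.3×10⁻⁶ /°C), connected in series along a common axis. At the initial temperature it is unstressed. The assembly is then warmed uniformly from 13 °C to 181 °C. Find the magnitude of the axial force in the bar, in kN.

P ≈ 128 kN (compressive)

If the supports were absent, the total length change would be Σ αᵢΔT Lᵢ = 26.6×10⁻⁶×168×625 + 19.3×10⁻⁶×168×825 = 5.468 mm.
Since the ends are fixed, an axial force P builds up, equal in every segment, with P · Σ Lᵢ/(AᵢEᵢ) = δ_free.
Σ Lᵢ/(AᵢEᵢ) = 625/(425×45×10³) + 825/(750×108×10³) = 4.286×10⁻⁵ mm/N.
So P = 5.468 / 4.286×10⁻⁵ = 127.6 kN, compressive.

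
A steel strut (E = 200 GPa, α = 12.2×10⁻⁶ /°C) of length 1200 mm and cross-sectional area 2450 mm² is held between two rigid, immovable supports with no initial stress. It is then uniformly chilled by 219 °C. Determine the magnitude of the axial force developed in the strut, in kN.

With zero net strain, σ = E·αΔT = 200 GPa × 12.2×10⁻⁶ × 219 = 534.4 MPa.
Axial force P = σA = 534.4 × 2450 = 1.309×10⁶ N = 1309 kN, tensile.

P ≈ 1310 kN (tensile)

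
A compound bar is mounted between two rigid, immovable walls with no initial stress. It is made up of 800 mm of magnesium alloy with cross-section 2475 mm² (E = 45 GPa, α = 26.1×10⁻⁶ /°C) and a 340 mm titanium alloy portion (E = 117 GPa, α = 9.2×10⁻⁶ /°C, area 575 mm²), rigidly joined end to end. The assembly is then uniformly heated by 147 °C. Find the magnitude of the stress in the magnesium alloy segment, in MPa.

σ ≈ 117 MPa (compressive)

With the walls removed the bar would change length by δ_free = Σ αᵢΔT Lᵢ = 26.1×10⁻⁶×147×800 + 9.2×10⁻⁶×147×340 = 3.529 mm.
The walls prevent any net length change, so an axial force P (same in every segment) develops. Compatibility: P · Σ Lᵢ/(AᵢEᵢ) = δ_free.
The series flexibility is Σ Lᵢ/(AᵢEᵢ) = 800/(2475×45×10³) + 340/(575×117×10³) = 1.224×10⁻⁵ mm/N.
Hence P = δ_free / Σ(L/AE) = 3.529/1.224×10⁻⁵ = 288.4 kN (compressive).
σ_{magnesium alloy} = P / A = 288400 / 2475 = 116.5 MPa.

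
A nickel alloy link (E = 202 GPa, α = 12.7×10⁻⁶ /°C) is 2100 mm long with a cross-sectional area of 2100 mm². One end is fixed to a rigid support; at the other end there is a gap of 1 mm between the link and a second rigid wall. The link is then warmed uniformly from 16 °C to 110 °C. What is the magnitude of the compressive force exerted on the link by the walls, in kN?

P ≈ 304 kN

If the wall were absent the link would grow by αΔT L = 12.7×10⁻⁶ × 94 × 2100 = 2.507 mm.
The gap closes (δ_free > 1 mm) and the wall then resists a further 2.507 − 1 = 1.507 mm of expansion.
Compatibility: PL/(AE) = 1.507 mm, so σ = P/A = E × (1.507/2100) = 145 MPa.
Force on the wall = σA = 145 × 2100 mm² = 304.4 kN.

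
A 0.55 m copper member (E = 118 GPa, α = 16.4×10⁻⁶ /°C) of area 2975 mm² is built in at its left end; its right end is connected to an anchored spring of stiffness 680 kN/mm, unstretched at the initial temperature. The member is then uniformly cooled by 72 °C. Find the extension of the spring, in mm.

Free thermal contraction: δ_free = αΔT L = 16.4×10⁻⁶ × 72 × 550 = 0.6494 mm.
With a force P in the spring, the elastic change of the member is PL/(AE) and that of the spring is P/k; compatibility requires their sum to equal δ_free.
P [ L/(AE) + 1/k ] = δ_free → P [ 550/(2975×118×10³) + 1/(680×10³) ] = 0.6494.
P = 0.6494 / 3.037×10⁻⁶ = 213800 N.
Spring extension = P/k = 213800/(680×10³) = 0.3144 mm.

δ ≈ 0.314 mm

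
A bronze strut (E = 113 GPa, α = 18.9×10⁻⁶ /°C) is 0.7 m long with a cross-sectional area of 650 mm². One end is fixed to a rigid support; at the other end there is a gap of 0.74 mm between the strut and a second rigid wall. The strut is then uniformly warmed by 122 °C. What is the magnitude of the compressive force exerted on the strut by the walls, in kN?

If the wall were absent the strut would grow by αΔT L = 18.9×10⁻⁶ × 122 × 700 = 1.614 mm.
The gap closes (δ_free > 0.74 mm) and the wall then resists a further 1.614 − 0.74 = 0.8741 mm of expansion.
That suppressed elongation corresponds to σ = E·Δ/L = 113×10³ × 0.8741/700 = 141.1 MPa.
P = σA = 141.1 × 650 = 91.71 kN.

P ≈ 91.7 kN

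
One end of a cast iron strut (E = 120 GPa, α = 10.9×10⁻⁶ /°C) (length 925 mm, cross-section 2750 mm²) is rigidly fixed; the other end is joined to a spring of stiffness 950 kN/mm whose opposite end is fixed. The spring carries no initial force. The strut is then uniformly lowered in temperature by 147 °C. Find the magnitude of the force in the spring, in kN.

If the spring were absent the strut would shorten by αΔT L = 10.9×10⁻⁶ × 147 × 925 = 1.482 mm.
Let P be the tensile force in the spring. The strut extends elastically by PL/(AE) and the spring stretches by P/k; together these equal δ_free.
P [ L/(AE) + 1/k ] = δ_free → P [ 925/(2750×120×10³) + 1/(950×10³) ] = 1.482.
P = 1.482 / 3.856×10⁻⁶ = 384400 N.

P ≈ 384 kN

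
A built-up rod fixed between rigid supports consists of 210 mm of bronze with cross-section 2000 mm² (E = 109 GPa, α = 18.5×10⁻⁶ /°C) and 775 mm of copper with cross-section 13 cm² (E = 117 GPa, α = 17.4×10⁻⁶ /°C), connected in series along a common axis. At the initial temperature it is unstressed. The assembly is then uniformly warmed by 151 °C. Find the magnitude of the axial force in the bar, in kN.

With the walls removed the bar would change length by δ_free = Σ αᵢΔT Lᵢ = 18.5×10⁻⁶×151×210 + 17.4×10⁻⁶×151×775 = 2.623 mm.
Since the ends are fixed, an axial force P builds up, equal in every segment, with P · Σ Lᵢ/(AᵢEᵢ) = δ_free.
Σ Lᵢ/(AᵢEᵢ) = 210/(2000×109×10³) + 775/(1300×117×10³) = 6.059×10⁻⁶ mm/N.
Hence P = δ_free / Σ(L/AE) = 2.623/6.059×10⁻⁶ = 432.9 kN (compressive).

P ≈ 433 kN (compressive)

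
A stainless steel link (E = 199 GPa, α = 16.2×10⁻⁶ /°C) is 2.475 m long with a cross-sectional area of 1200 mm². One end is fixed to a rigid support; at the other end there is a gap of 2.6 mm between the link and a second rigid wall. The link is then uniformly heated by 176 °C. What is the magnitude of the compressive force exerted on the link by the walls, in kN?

If the wall were absent the link would grow by αΔT L = 16.2×10⁻⁶ × 176 × 2475 = 7.057 mm.
The gap closes (δ_free > 2.6 mm) and the wall then resists a further 7.057 − 2.6 = 4.457 mm of expansion.
That suppressed elongation corresponds to σ = E·Δ/L = 199×10³ × 4.457/2475 = 358.3 MPa.
P = σA = 358.3 × 1200 = 430 kN.

P ≈ 430 kN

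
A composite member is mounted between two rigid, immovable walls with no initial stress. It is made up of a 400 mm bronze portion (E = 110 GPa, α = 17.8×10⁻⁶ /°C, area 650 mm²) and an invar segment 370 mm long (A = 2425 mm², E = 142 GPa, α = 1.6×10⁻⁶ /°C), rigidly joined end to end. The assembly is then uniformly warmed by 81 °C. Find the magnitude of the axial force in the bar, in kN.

P ≈ 93.7 kN (compressive)

Free thermal expansion of the whole bar: Σ αᵢΔT Lᵢ = 17.8×10⁻⁶×81×400 + 1.6×10⁻⁶×81×370 = 0.6247 mm.
Since the ends are fixed, an axial force P builds up, equal in every segment, with P · Σ Lᵢ/(AᵢEᵢ) = δ_free.
Σ Lᵢ/(AᵢEᵢ) = 400/(650×110×10³) + 370/(2425×142×10³) = 6.669×10⁻⁶ mm/N.
P = 0.6247 / 6.669×10⁻⁶ = 93670 N = 93.67 kN, compressive.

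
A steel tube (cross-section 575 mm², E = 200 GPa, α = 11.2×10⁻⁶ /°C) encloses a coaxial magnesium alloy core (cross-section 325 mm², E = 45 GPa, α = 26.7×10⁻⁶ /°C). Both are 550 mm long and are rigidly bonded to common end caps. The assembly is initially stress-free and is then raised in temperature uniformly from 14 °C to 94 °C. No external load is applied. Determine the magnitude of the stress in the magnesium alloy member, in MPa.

σ ≈ 49.5 MPa (compressive)

The magnesium alloy has the larger α, so on heating it would change length more than the steel if both were free. The rigid plates force a common final length, so the magnesium alloy is put into compression and the steel into tension, with equal and opposite forces P (no external load).
Compatibility of the two members (thermal + elastic change equal): (α₁ − α₂)ΔT = P·[1/(A₁E₁) + 1/(A₂E₂)].
|α₁ − α₂|·ΔT = 15.5×10⁻⁶ × 80 = 0.00124.
1/(A₁E₁) + 1/(A₂E₂) = 1/(575×200×10³) + 1/(325×45×10³) = 7.707×10⁻⁸ N⁻¹.
P = 0.00124 / 7.707×10⁻⁸ = 16090 N = 16.09 kN.
σ_{magnesium alloy} = P/A₂ = 16090/325 = 49.5 MPa, compressive.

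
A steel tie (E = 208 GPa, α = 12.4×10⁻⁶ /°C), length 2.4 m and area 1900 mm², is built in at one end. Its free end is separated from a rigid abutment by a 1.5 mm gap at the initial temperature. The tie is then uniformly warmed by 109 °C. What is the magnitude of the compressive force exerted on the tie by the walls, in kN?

Free thermal elongation = αΔT L = 12.4×10⁻⁶ × 109 × 2400 = 3.244 mm.
The gap closes (δ_free > 1.5 mm) and the wall then resists a further 3.244 − 1.5 = 1.744 mm of expansion.
That suppressed elongation corresponds to σ = E·Δ/L = 208×10³ × 1.744/2400 = 151.1 MPa.
Force on the wall = σA = 151.1 × 1900 mm² = 287.2 kN.

P ≈ 287 kN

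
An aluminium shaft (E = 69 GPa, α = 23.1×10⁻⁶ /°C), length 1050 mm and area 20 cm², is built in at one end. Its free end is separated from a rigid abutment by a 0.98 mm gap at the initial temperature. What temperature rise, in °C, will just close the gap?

ΔT ≈ 40.4 °C

The gap closes when αΔT L = 0.98 mm, since the shaft is still unstressed at that instant.
ΔT = 0.98 / (23.1×10⁻⁶ × 1050) = 40.4 °C.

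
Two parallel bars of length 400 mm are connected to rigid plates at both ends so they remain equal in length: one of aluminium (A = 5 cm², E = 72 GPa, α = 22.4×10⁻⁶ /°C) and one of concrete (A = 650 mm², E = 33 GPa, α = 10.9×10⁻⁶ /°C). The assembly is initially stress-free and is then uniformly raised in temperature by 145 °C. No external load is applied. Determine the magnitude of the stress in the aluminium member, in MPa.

The aluminium has the larger α, so on heating it would change length more than the concrete if both were free. The rigid plates force a common final length, so the aluminium is put into compression and the concrete into tension, with equal and opposite forces P (no external load).
Setting the final lengths equal and cancelling L: (α₁ − α₂)ΔT = P/(A₁E₁) + P/(A₂E₂).
|α₁ − α₂|·ΔT = 11.5×10⁻⁶ × 145 = 0.001667.
1/(A₁E₁) + 1/(A₂E₂) = 1/(500×72×10³) + 1/(650×33×10³) = 7.44×10⁻⁸ N⁻¹.
P = 0.001667 / 7.44×10⁻⁸ = 22410 N = 22.41 kN.
σ_{aluminium} = P/A₁ = 22410/500 = 44.83 MPa, compressive.

σ ≈ 44.8 MPa (compressive)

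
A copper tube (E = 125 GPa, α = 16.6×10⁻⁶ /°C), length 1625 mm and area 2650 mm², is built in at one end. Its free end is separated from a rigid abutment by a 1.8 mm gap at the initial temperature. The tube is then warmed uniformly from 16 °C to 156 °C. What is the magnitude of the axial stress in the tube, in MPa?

σ ≈ 152 MPa (compressive)

Unrestrained expansion: δ_free = αΔT L = 16.6×10⁻⁶ × 140 × 1625 = 3.776 mm.
After closing the 1.8 mm clearance, 3.776 − 1.8 = 1.976 mm of expansion remains to be suppressed by the wall.
Compatibility: PL/(AE) = 1.976 mm, so σ = P/A = E × (1.976/1625) = 152 MPa.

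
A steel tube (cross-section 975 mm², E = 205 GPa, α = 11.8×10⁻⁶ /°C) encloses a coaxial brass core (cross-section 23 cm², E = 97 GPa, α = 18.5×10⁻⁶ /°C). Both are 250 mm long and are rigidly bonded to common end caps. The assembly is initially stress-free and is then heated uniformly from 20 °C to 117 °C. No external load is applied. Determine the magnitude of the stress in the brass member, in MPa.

Both members must finish at the same length. With the larger α, the brass tends to over-expand; the plates restrain it, putting the brass in compression and the steel in tension. With no external load the two internal forces are equal and opposite, magnitude P.
Equating the net (thermal + elastic) strains gives |α₁ − α₂|·ΔT = P·[1/(A₁E₁) + 1/(A₂E₂)].
|α₁ − α₂|·ΔT = 6.7×10⁻⁶ × 97 = 0.0006499.
1/(A₁E₁) + 1/(A₂E₂) = 1/(975×205×10³) + 1/(2300×97×10³) = 9.485×10⁻⁹ N⁻¹.
So P = 0.0006499 / 9.485×10⁻⁹ = 68.52 kN.
σ_{brass} = P/A₂ = 68520/2300 = 29.79 MPa, compressive.

σ ≈ 29.8 MPa (compressive)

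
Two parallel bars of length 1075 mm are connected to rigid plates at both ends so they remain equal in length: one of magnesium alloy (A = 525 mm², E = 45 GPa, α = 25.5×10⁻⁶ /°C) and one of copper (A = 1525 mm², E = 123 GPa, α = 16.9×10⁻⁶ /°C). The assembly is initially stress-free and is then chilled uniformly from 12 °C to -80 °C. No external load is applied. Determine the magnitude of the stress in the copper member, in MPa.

Both members must finish at the same length. With the larger α, the magnesium alloy tends to over-contract; the plates restrain it, putting the magnesium alloy in tension and the copper in compression. With no external load the two internal forces are equal and opposite, magnitude P.
Setting the final lengths equal and cancelling L: (α₁ − α₂)ΔT = P/(A₁E₁) + P/(A₂E₂).
|α₁ − α₂|·ΔT = 8.6×10⁻⁶ × 92 = 0.0007912.
1/(A₁E₁) + 1/(A₂E₂) = 1/(525×45×10³) + 1/(1525×123×10³) = 4.766×10⁻⁸ N⁻¹.
So P = 0.0007912 / 4.766×10⁻⁸ = 16.6 kN.
σ_{copper} = P/A₂ = 16600/1525 = 10.89 MPa, compressive.

σ ≈ 10.9 MPa (compressive)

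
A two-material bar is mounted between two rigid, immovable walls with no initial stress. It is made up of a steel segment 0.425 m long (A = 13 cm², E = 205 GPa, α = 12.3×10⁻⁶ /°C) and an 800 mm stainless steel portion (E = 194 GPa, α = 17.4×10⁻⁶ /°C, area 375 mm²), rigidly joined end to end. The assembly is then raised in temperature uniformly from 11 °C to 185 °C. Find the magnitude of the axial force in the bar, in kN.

P ≈ 265 kN (compressive)

If the supports were absent, the total length change would be Σ αᵢΔT Lᵢ = 12.3×10⁻⁶×174×425 + 17.4×10⁻⁶×174×800 = 3.332 mm.
The rigid supports impose zero overall length change; the single axial force P common to all segments must satisfy P Σ Lᵢ/(AᵢEᵢ) = δ_free.
The series flexibility is Σ Lᵢ/(AᵢEᵢ) = 425/(1300×205×10³) + 800/(375×194×10³) = 1.259×10⁻⁵ mm/N.
P = 3.332 / 1.259×10⁻⁵ = 264600 N = 264.6 kN, compressive.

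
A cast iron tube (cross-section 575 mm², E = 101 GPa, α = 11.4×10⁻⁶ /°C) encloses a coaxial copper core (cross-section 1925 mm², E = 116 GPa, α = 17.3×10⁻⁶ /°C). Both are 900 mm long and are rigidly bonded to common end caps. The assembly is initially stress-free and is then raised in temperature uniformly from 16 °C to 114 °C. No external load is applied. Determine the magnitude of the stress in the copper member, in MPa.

σ ≈ 13.8 MPa (compressive)

Both members must finish at the same length. With the larger α, the copper tends to over-expand; the plates restrain it, putting the copper in compression and the cast iron in tension. With no external load the two internal forces are equal and opposite, magnitude P.
Compatibility of the two members (thermal + elastic change equal): (α₁ − α₂)ΔT = P·[1/(A₁E₁) + 1/(A₂E₂)].
|α₁ − α₂|·ΔT = 5.9×10⁻⁶ × 98 = 0.0005782.
1/(A₁E₁) + 1/(A₂E₂) = 1/(575×101×10³) + 1/(1925×116×10³) = 2.17×10⁻⁸ N⁻¹.
So P = 0.0005782 / 2.17×10⁻⁸ = 26.65 kN.
σ_{copper} = P/A₂ = 26650/1925 = 13.84 MPa, compressive.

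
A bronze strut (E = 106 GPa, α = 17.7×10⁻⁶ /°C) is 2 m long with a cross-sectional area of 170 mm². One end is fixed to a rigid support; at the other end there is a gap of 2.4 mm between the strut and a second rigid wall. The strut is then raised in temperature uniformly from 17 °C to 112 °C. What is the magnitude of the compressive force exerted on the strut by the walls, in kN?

Free thermal elongation = αΔT L = 17.7×10⁻⁶ × 95 × 2000 = 3.363 mm.
After closing the 2.4 mm clearance, 3.363 − 2.4 = 0.963 mm of expansion remains to be suppressed by the wall.
Compatibility: PL/(AE) = 0.963 mm, so σ = P/A = E × (0.963/2000) = 51.04 MPa.
Force on the wall = σA = 51.04 × 170 mm² = 8.677 kN.

P ≈ 8.68 kN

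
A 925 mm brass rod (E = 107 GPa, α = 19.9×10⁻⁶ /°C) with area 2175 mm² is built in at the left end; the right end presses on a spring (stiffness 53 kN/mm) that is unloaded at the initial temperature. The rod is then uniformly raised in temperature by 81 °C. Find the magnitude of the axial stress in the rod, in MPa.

Free thermal expansion: δ_free = αΔT L = 19.9×10⁻⁶ × 81 × 925 = 1.491 mm.
With a force P in the spring, the elastic change of the rod is PL/(AE) and that of the spring is P/k; compatibility requires their sum to equal δ_free.
So P = δ_free / [L/(AE) + 1/k] = 1.491 / [ 925/(2175×107×10³) + 1/(53×10³) ].
P = 1.491 / 2.284×10⁻⁵ = 65270 N.
σ = P/A = 65270/2175 = 30.01 MPa.

σ ≈ 30 MPa (compressive)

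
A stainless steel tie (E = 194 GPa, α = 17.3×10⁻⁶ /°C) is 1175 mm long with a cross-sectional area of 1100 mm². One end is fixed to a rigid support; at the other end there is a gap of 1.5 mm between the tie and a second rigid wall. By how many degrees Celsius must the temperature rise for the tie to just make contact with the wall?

The gap closes when αΔT L = 1.5 mm, since the tie is still unstressed at that instant.
ΔT = 1.5 / (17.3×10⁻⁶ × 1175) = 73.79 °C.

ΔT ≈ 73.8 °C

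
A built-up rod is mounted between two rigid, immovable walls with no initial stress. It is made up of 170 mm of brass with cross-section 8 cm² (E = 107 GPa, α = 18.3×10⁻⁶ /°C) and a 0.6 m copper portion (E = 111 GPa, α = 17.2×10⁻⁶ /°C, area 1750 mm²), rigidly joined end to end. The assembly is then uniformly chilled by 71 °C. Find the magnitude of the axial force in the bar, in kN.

If the supports were absent, the total length change would be Σ αᵢΔT Lᵢ = 18.3×10⁻⁶×71×170 + 17.2×10⁻⁶×71×600 = 0.9536 mm.
The rigid supports impose zero overall length change; the single axial force P common to all segments must satisfy P Σ Lᵢ/(AᵢEᵢ) = δ_free.
Σ Lᵢ/(AᵢEᵢ) = 170/(800×107×10³) + 600/(1750×111×10³) = 5.075×10⁻⁶ mm/N.
Hence P = δ_free / Σ(L/AE) = 0.9536/5.075×10⁻⁶ = 187.9 kN (tensile).

P ≈ 188 kN (tensile)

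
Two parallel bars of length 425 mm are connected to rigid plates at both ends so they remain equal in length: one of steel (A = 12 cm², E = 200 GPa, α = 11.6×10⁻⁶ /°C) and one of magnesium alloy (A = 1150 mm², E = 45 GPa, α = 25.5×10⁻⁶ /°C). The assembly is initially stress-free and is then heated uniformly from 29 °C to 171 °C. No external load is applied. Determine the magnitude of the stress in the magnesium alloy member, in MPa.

σ ≈ 73.1 MPa (compressive)

Both members must finish at the same length. With the larger α, the magnesium alloy tends to over-expand; the plates restrain it, putting the magnesium alloy in compression and the steel in tension. With no external load the two internal forces are equal and opposite, magnitude P.
Setting the final lengths equal and cancelling L: (α₁ − α₂)ΔT = P/(A₁E₁) + P/(A₂E₂).
|α₁ − α₂|·ΔT = 13.9×10⁻⁶ × 142 = 0.001974.
1/(A₁E₁) + 1/(A₂E₂) = 1/(1200×200×10³) + 1/(1150×45×10³) = 2.349×10⁻⁸ N⁻¹.
So P = 0.001974 / 2.349×10⁻⁸ = 84.03 kN.
σ_{magnesium alloy} = P/A₂ = 84030/1150 = 73.07 MPa, compressive.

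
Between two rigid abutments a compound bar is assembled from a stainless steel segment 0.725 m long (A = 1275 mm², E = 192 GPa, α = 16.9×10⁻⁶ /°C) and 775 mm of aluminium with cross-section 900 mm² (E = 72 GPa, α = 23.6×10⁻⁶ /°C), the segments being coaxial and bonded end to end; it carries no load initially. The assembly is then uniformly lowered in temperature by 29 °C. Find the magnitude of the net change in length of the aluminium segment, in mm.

|ΔL| ≈ 0.18 mm

If the supports were absent, the total length change would be Σ αᵢΔT Lᵢ = 16.9×10⁻⁶×29×725 + 23.6×10⁻⁶×29×775 = 0.8857 mm.
The walls prevent any net length change, so an axial force P (same in every segment) develops. Compatibility: P · Σ Lᵢ/(AᵢEᵢ) = δ_free.
The series flexibility is Σ Lᵢ/(AᵢEᵢ) = 725/(1275×192×10³) + 775/(900×72×10³) = 1.492×10⁻⁵ mm/N.
So P = 0.8857 / 1.492×10⁻⁵ = 59.36 kN, tensile.
For the aluminium segment, free thermal change = 23.6×10⁻⁶×29×775 = 0.5304 mm and elastic change from P = 59360×775/(900×72×10³) = 0.7099 mm; these oppose, so the net change is 0.18 mm (segment lengthens).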